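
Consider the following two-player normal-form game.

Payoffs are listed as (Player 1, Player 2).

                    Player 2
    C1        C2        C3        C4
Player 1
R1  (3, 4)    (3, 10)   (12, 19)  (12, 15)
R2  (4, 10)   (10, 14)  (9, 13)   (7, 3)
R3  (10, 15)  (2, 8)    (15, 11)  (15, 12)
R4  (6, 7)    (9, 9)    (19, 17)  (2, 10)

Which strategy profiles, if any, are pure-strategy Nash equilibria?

Pure-strategy Nash equilibria: (R2, C2) and (R3, C1) and (R4, C3)

(R1, C1): Player 1 can switch to R2 (3 → 4). Not NE.
(R1, C2): Player 1 can switch to R2 (3 → 10). Not NE.
(R1, C3): Player 1 can switch to R3 (12 → 15). Not NE.
(R1, C4): Player 1 can switch to R3 (12 → 15). Not NE.
(R2, C1): Player 1 can switch to R3 (4 → 10). Not NE.
(R2, C2): Player 1 gets 10, best alternative 9; Player 2 gets 14, best alternative 13. No profitable deviation — NE.
(R2, C3): Player 1 can switch to R1 (9 → 12). Not NE.
(R2, C4): Player 1 can switch to R1 (7 → 12). Not NE.
(R3, C1): Player 1 gets 10, best alternative 6; Player 2 gets 15, best alternative 12. No profitable deviation — NE.
(R3, C2): Player 1 can switch to R1 (2 → 3). Not NE.
(R4, C3): Player 1 gets 19, best alternative 15; Player 2 gets 17, best alternative 10. No profitable deviation — NE.
(The remaining 5 profiles each have a profitable deviation by the same check.)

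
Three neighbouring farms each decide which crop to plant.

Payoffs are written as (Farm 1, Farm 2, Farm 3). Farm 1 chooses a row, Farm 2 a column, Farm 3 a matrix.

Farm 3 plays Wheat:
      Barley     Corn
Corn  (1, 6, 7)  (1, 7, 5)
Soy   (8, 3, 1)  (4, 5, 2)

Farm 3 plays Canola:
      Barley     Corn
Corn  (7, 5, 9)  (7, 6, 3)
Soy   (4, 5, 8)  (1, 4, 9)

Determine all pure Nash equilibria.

Farm 1 against (Barley, Wheat): payoffs 1, 8 → best response Soy.
Farm 1 against (Barley, Canola): payoffs 7, 4 → best response Corn.
Farm 1 against (Corn, Wheat): payoffs 1, 4 → best response Soy.
Farm 1 against (Corn, Canola): payoffs 7, 1 → best response Corn.
Farm 2 against (Corn, Wheat): payoffs 6, 7 → best response Corn.
Farm 2 against (Corn, Canola): payoffs 5, 6 → best response Corn.
Farm 2 against (Soy, Wheat): payoffs 3, 5 → best response Corn.
Farm 2 against (Soy, Canola): payoffs 5, 4 → best response Barley.
Farm 3 against (Corn, Barley): payoffs 7, 9 → best response Canola.
Farm 3 against (Corn, Corn): payoffs 5, 3 → best response Wheat.
Farm 3 against (Soy, Barley): payoffs 1, 8 → best response Canola.
Farm 3 against (Soy, Corn): payoffs 2, 9 → best response Canola.
No profile is a mutual best response for all players.

none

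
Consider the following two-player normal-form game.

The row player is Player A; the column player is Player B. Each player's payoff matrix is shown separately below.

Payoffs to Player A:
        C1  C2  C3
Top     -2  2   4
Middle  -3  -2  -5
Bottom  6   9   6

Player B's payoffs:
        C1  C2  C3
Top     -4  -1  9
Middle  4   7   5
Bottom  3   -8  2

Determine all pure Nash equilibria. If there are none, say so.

The unique pure-strategy Nash equilibrium is (Bottom, C1).

(Top, C1): Player A can switch to Bottom (-2 → 6). Not NE.
(Top, C2): Player A can switch to Bottom (2 → 9). Not NE.
(Top, C3): Player A can switch to Bottom (4 → 6). Not NE.
(Middle, C1): Player A can switch to Top (-3 → -2). Not NE.
(Middle, C2): Player A can switch to Top (-2 → 2). Not NE.
(Middle, C3): Player A can switch to Top (-5 → 4). Not NE.
(Bottom, C1): Player A gets 6, best alternative -2; Player B gets 3, best alternative 2. No profitable deviation — NE.
(Bottom, C2): Player B can switch to C1 (-8 → 3). Not NE.
(Bottom, C3): Player B can switch to C1 (2 → 3). Not NE.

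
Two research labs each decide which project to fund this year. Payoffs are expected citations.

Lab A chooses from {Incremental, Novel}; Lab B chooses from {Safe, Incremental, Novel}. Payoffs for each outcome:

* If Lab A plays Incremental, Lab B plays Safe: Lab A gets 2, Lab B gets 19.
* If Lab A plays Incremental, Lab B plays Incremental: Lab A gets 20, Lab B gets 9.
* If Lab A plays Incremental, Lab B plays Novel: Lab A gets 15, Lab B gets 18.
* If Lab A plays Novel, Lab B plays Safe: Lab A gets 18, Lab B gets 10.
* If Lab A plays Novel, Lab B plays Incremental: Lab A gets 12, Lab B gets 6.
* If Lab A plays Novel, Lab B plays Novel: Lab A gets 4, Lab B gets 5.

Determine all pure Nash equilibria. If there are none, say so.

The unique pure-strategy Nash equilibrium is (Novel, Safe).

(Incremental, Safe): Lab A can switch to Novel (2 → 18). Not NE.
(Incremental, Incremental): Lab B can switch to Safe (9 → 19). Not NE.
(Incremental, Novel): Lab B can switch to Safe (18 → 19). Not NE.
(Novel, Safe): Lab A gets 18, best alternative 2; Lab B gets 10, best alternative 6. No profitable deviation — NE.
(Novel, Incremental): Lab A can switch to Incremental (12 → 20). Not NE.
(Novel, Novel): Lab A can switch to Incremental (4 → 15). Not NE.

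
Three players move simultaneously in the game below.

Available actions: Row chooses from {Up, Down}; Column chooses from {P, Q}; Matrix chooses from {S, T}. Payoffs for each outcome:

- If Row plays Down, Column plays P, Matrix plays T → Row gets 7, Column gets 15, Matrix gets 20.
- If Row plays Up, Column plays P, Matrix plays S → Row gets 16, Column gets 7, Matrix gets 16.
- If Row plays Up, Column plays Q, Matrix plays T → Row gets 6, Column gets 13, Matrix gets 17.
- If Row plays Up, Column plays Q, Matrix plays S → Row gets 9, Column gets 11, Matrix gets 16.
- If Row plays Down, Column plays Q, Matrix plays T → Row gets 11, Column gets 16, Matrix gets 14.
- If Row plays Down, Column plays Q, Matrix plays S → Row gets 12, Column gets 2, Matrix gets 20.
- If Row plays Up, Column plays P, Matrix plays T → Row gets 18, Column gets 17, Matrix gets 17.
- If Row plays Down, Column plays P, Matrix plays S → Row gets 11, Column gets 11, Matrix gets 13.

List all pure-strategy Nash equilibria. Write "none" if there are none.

Pure NE: (Up, P, T)

Row against (P, S): payoffs 16, 11 → best response Up.
Row against (P, T): payoffs 18, 7 → best response Up.
Row against (Q, S): payoffs 9, 12 → best response Down.
Row against (Q, T): payoffs 6, 11 → best response Down.
Column against (Up, S): payoffs 7, 11 → best response Q.
Column against (Up, T): payoffs 17, 13 → best response P.
Column against (Down, S): payoffs 11, 2 → best response P.
Column against (Down, T): payoffs 15, 16 → best response Q.
Matrix against (Up, P): payoffs 16, 17 → best response T.
Matrix against (Up, Q): payoffs 16, 17 → best response T.
Matrix against (Down, P): payoffs 13, 20 → best response T.
Matrix against (Down, Q): payoffs 20, 14 → best response S.
Mutual best responses: (Up, P, T).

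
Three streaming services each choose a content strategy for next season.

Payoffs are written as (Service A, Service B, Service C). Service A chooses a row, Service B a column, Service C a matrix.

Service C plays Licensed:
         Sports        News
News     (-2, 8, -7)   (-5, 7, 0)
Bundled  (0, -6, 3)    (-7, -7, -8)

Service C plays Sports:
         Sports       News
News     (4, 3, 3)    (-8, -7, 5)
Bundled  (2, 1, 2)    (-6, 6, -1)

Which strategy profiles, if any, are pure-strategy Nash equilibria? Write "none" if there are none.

The pure Nash equilibria are (News, Sports, Sports); (Bundled, Sports, Licensed); (Bundled, News, Sports).

For each strategy profile, look for a profitable unilateral deviation.
(News, Sports, Licensed): Service A can switch to Bundled (-2 → 0). Not NE.
(News, Sports, Sports): Service A gets 4, best alternative 2; Service B gets 3, best alternative -7; Service C gets 3, best alternative -7. No profitable deviation — NE.
(News, News, Licensed): Service B can switch to Sports (7 → 8). Not NE.
(News, News, Sports): Service A can switch to Bundled (-8 → -6). Not NE.
(Bundled, Sports, Licensed): Service A gets 0, best alternative -2; Service B gets -6, best alternative -7; Service C gets 3, best alternative 2. No profitable deviation — NE.
(Bundled, Sports, Sports): Service A can switch to News (2 → 4). Not NE.
(Bundled, News, Licensed): Service A can switch to News (-7 → -5). Not NE.
(Bundled, News, Sports): Service A gets -6, best alternative -8; Service B gets 6, best alternative 1; Service C gets -1, best alternative -8. No profitable deviation — NE.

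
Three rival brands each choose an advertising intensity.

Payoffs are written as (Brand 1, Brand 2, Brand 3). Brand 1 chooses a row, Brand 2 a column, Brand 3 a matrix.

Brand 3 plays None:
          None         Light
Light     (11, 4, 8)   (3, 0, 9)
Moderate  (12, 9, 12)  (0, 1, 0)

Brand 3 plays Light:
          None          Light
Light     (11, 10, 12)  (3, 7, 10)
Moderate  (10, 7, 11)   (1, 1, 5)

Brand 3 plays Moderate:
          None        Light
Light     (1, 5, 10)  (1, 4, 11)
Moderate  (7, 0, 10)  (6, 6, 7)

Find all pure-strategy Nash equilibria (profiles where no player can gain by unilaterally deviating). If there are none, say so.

The pure Nash equilibria are (Light, None, Light), (Moderate, None, None), (Moderate, Light, Moderate).

For each player, find the best response to each opponent profile; mutual best responses are the pure NE.
Brand 1 against (None, None): payoffs 11, 12 → best response Moderate.
Brand 1 against (None, Light): payoffs 11, 10 → best response Light.
Brand 1 against (None, Moderate): payoffs 1, 7 → best response Moderate.
Brand 1 against (Light, None): payoffs 3, 0 → best response Light.
Brand 1 against (Light, Light): payoffs 3, 1 → best response Light.
Brand 1 against (Light, Moderate): payoffs 1, 6 → best response Moderate.
Brand 2 against (Light, None): payoffs 4, 0 → best response None.
Brand 2 against (Light, Light): payoffs 10, 7 → best response None.
Brand 2 against (Light, Moderate): payoffs 5, 4 → best response None.
Brand 2 against (Moderate, None): payoffs 9, 1 → best response None.
Brand 2 against (Moderate, Light): payoffs 7, 1 → best response None.
Brand 2 against (Moderate, Moderate): payoffs 0, 6 → best response Light.
Brand 3 against (Light, None): payoffs 8, 12, 10 → best response Light.
Brand 3 against (Light, Light): payoffs 9, 10, 11 → best response Moderate.
Brand 3 against (Moderate, None): payoffs 12, 11, 10 → best response None.
Brand 3 against (Moderate, Light): payoffs 0, 5, 7 → best response Moderate.
Mutual best responses: (Light, None, Light); (Moderate, None, None); (Moderate, Light, Moderate).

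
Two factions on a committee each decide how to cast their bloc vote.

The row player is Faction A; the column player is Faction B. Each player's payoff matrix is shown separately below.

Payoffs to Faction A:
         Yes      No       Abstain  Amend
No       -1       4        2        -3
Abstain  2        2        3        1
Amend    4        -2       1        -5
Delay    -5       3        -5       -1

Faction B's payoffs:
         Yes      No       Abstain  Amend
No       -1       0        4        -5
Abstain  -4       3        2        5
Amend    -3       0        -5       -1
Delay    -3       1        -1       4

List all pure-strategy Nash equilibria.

The unique pure-strategy Nash equilibrium is (Abstain, Amend).

For each player, find the best response to each opponent profile; mutual best responses are the pure NE.
Faction A against Yes: payoffs -1, 2, 4, -5 → best response Amend.
Faction A against No: payoffs 4, 2, -2, 3 → best response No.
Faction A against Abstain: payoffs 2, 3, 1, -5 → best response Abstain.
Faction A against Amend: payoffs -3, 1, -5, -1 → best response Abstain.
Faction B against No: payoffs -1, 0, 4, -5 → best response Abstain.
Faction B against Abstain: payoffs -4, 3, 2, 5 → best response Amend.
Faction B against Amend: payoffs -3, 0, -5, -1 → best response No.
Faction B against Delay: payoffs -3, 1, -1, 4 → best response Amend.
Mutual best responses: (Abstain, Amend).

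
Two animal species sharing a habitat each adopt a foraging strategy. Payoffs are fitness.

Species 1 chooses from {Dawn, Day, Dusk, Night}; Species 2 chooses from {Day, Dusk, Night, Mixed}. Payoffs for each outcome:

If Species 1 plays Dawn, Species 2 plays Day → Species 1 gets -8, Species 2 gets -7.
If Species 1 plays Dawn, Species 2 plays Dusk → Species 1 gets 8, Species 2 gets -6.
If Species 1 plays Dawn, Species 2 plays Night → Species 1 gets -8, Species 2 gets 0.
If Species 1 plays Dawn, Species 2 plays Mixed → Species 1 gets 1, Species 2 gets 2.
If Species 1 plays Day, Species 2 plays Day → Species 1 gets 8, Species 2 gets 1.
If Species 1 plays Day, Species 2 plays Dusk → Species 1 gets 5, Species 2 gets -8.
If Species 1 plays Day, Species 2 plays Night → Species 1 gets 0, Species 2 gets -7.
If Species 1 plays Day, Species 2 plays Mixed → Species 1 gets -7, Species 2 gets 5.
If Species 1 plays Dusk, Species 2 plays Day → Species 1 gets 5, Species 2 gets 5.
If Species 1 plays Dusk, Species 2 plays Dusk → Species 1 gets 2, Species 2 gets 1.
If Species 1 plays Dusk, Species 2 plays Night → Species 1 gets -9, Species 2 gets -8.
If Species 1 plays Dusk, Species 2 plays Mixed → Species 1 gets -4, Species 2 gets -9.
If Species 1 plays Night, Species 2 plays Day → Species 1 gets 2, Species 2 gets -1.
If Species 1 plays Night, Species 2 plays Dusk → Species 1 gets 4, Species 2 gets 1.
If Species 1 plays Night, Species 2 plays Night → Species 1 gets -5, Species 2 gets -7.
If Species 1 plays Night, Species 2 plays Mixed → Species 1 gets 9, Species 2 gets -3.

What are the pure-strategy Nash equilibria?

(Dawn, Day): Species 1 can switch to Day (-8 → 8). Not NE.
(Dawn, Dusk): Species 2 can switch to Night (-6 → 0). Not NE.
(Dawn, Night): Species 1 can switch to Day (-8 → 0). Not NE.
(Dawn, Mixed): Species 1 can switch to Night (1 → 9). Not NE.
(Day, Day): Species 2 can switch to Mixed (1 → 5). Not NE.
(Day, Dusk): Species 1 can switch to Dawn (5 → 8). Not NE.
(Day, Night): Species 2 can switch to Day (-7 → 1). Not NE.
(Day, Mixed): Species 1 can switch to Dawn (-7 → 1). Not NE.
(Dusk, Day): Species 1 can switch to Day (5 → 8). Not NE.
(Dusk, Dusk): Species 1 can switch to Dawn (2 → 8). Not NE.
(The remaining 6 profiles each have a profitable deviation by the same check.)

This game has no pure Nash equilibrium.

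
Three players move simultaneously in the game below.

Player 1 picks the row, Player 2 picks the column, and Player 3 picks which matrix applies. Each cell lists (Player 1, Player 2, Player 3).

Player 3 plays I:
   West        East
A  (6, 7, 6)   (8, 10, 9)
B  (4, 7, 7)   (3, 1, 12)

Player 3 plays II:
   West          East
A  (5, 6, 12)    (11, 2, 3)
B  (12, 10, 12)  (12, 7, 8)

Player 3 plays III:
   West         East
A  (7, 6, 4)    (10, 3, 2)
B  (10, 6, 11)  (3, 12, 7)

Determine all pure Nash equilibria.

Player 1 against (West, I): payoffs 6, 4 → best response A.
Player 1 against (West, II): payoffs 5, 12 → best response B.
Player 1 against (West, III): payoffs 7, 10 → best response B.
Player 1 against (East, I): payoffs 8, 3 → best response A.
Player 1 against (East, II): payoffs 11, 12 → best response B.
Player 1 against (East, III): payoffs 10, 3 → best response A.
Player 2 against (A, I): payoffs 7, 10 → best response East.
Player 2 against (A, II): payoffs 6, 2 → best response West.
Player 2 against (A, III): payoffs 6, 3 → best response West.
Player 2 against (B, I): payoffs 7, 1 → best response West.
Player 2 against (B, II): payoffs 10, 7 → best response West.
Player 2 against (B, III): payoffs 6, 12 → best response East.
Player 3 against (A, West): payoffs 6, 12, 4 → best response II.
Player 3 against (A, East): payoffs 9, 3, 2 → best response I.
Player 3 against (B, West): payoffs 7, 12, 11 → best response II.
Player 3 against (B, East): payoffs 12, 8, 7 → best response I.
Mutual best responses: (A, East, I); (B, West, II).

(A, East, I) and (B, West, II)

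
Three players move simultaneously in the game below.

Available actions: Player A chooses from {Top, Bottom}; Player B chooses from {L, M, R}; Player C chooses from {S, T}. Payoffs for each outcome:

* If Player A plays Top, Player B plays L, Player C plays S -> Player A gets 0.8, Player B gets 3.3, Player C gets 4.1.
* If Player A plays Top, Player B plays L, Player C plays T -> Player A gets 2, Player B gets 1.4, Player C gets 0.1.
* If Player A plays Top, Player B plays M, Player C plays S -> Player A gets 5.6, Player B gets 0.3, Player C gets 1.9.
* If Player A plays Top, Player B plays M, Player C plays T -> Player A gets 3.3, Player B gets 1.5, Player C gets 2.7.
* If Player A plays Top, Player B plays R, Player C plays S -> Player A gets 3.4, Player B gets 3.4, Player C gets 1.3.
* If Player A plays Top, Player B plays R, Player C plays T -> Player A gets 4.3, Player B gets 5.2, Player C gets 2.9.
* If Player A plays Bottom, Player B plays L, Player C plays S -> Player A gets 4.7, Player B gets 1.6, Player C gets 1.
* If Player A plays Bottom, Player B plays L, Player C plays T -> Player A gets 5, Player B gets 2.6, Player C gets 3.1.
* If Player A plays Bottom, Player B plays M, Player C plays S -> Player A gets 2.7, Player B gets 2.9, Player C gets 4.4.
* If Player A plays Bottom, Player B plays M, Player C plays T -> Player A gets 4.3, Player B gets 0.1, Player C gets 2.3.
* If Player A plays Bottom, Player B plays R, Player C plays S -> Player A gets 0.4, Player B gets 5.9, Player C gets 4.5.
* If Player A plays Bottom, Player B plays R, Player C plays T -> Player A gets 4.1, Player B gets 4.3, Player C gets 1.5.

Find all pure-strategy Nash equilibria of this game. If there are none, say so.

(Top, R, T)

(Top, L, S): Player A can switch to Bottom (0.8 → 4.7). Not NE.
(Top, L, T): Player A can switch to Bottom (2 → 5). Not NE.
(Top, M, S): Player B can switch to L (0.3 → 3.3). Not NE.
(Top, M, T): Player A can switch to Bottom (3.3 → 4.3). Not NE.
(Top, R, S): Player C can switch to T (1.3 → 2.9). Not NE.
(Top, R, T): Player A gets 4.3, best alternative 4.1; Player B gets 5.2, best alternative 1.5; Player C gets 2.9, best alternative 1.3. No profitable deviation — NE.
(Bottom, L, S): Player B can switch to M (1.6 → 2.9). Not NE.
(Bottom, L, T): Player B can switch to R (2.6 → 4.3). Not NE.
(Bottom, M, S): Player A can switch to Top (2.7 → 5.6). Not NE.
(Bottom, M, T): Player B can switch to L (0.1 → 2.6). Not NE.
(Bottom, R, S): Player A can switch to Top (0.4 → 3.4). Not NE.
(Bottom, R, T): Player A can switch to Top (4.1 → 4.3). Not NE.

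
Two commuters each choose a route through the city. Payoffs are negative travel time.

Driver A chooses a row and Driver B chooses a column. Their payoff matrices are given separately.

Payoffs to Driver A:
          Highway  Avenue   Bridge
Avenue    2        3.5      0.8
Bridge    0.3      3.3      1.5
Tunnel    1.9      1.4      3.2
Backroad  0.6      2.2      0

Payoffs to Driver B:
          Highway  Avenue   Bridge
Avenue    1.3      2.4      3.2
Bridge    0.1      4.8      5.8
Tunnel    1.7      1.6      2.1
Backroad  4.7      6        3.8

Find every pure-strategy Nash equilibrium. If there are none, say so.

Pure NE: (Tunnel, Bridge)

Driver A against Highway: payoffs 2, 0.3, 1.9, 0.6 → best response Avenue.
Driver A against Avenue: payoffs 3.5, 3.3, 1.4, 2.2 → best response Avenue.
Driver A against Bridge: payoffs 0.8, 1.5, 3.2, 0 → best response Tunnel.
Driver B against Avenue: payoffs 1.3, 2.4, 3.2 → best response Bridge.
Driver B against Bridge: payoffs 0.1, 4.8, 5.8 → best response Bridge.
Driver B against Tunnel: payoffs 1.7, 1.6, 2.1 → best response Bridge.
Driver B against Backroad: payoffs 4.7, 6, 3.8 → best response Avenue.
Mutual best responses: (Tunnel, Bridge).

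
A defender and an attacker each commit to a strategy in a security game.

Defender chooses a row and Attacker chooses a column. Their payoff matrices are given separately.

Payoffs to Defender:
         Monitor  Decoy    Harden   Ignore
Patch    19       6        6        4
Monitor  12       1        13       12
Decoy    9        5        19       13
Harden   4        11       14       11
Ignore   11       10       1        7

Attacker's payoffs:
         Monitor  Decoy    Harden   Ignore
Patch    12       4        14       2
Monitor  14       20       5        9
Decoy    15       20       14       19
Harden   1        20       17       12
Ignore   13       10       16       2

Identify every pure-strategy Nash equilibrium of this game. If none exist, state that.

Pure NE: (Harden, Decoy)

Defender against Monitor: payoffs 19, 12, 9, 4, 11 → best response Patch.
Defender against Decoy: payoffs 6, 1, 5, 11, 10 → best response Harden.
Defender against Harden: payoffs 6, 13, 19, 14, 1 → best response Decoy.
Defender against Ignore: payoffs 4, 12, 13, 11, 7 → best response Decoy.
Attacker against Patch: payoffs 12, 4, 14, 2 → best response Harden.
Attacker against Monitor: payoffs 14, 20, 5, 9 → best response Decoy.
Attacker against Decoy: payoffs 15, 20, 14, 19 → best response Decoy.
Attacker against Harden: payoffs 1, 20, 17, 12 → best response Decoy.
Attacker against Ignore: payoffs 13, 10, 16, 2 → best response Harden.
Mutual best responses: (Harden, Decoy).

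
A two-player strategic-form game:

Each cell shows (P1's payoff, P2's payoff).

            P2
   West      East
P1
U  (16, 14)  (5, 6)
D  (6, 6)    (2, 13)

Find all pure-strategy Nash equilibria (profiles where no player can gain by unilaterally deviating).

The unique pure-strategy Nash equilibrium is (U, West).

For each strategy profile, look for a profitable unilateral deviation.
(U, West): P1 gets 16, best alternative 6; P2 gets 14, best alternative 6. No profitable deviation — NE.
(U, East): P2 can switch to West (6 → 14). Not NE.
(D, West): P1 can switch to U (6 → 16). Not NE.
(D, East): P1 can switch to U (2 → 5). Not NE.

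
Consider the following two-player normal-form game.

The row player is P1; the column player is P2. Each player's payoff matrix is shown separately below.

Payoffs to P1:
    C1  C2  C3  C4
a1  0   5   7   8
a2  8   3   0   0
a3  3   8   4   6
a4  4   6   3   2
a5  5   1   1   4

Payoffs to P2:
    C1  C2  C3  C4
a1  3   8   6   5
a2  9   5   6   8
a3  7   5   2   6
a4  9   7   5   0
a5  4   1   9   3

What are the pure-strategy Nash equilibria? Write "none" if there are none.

The unique pure-strategy Nash equilibrium is (a2, C1).

Mark each player's best response to every combination of opponents' strategies; a profile where every player is best-responding is a pure Nash equilibrium.
P1 against C1: payoffs 0, 8, 3, 4, 5 → best response a2.
P1 against C2: payoffs 5, 3, 8, 6, 1 → best response a3.
P1 against C3: payoffs 7, 0, 4, 3, 1 → best response a1.
P1 against C4: payoffs 8, 0, 6, 2, 4 → best response a1.
P2 against a1: payoffs 3, 8, 6, 5 → best response C2.
P2 against a2: payoffs 9, 5, 6, 8 → best response C1.
P2 against a3: payoffs 7, 5, 2, 6 → best response C1.
P2 against a4: payoffs 9, 7, 5, 0 → best response C1.
P2 against a5: payoffs 4, 1, 9, 3 → best response C3.
Mutual best responses: (a2, C1).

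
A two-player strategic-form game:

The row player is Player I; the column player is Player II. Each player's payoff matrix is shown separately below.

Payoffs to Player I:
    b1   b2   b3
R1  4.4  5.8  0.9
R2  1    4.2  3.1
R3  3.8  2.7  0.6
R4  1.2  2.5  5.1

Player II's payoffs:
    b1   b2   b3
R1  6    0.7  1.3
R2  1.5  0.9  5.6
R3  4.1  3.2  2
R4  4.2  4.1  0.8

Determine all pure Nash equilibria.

The unique pure-strategy Nash equilibrium is (R1, b1).

Player I against b1: payoffs 4.4, 1, 3.8, 1.2 → best response R1.
Player I against b2: payoffs 5.8, 4.2, 2.7, 2.5 → best response R1.
Player I against b3: payoffs 0.9, 3.1, 0.6, 5.1 → best response R4.
Player II against R1: payoffs 6, 0.7, 1.3 → best response b1.
Player II against R2: payoffs 1.5, 0.9, 5.6 → best response b3.
Player II against R3: payoffs 4.1, 3.2, 2 → best response b1.
Player II against R4: payoffs 4.2, 4.1, 0.8 → best response b1.
Mutual best responses: (R1, b1).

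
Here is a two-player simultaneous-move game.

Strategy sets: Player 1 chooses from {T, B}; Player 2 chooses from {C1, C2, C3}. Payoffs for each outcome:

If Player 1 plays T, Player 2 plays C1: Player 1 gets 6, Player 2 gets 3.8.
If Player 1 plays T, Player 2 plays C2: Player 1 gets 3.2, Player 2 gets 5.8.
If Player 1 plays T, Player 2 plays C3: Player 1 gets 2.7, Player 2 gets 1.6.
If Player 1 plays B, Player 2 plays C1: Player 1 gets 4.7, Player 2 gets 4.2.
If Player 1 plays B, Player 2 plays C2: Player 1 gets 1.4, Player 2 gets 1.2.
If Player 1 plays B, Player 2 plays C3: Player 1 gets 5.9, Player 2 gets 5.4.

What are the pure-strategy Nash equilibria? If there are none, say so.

(T, C1): Player 2 can switch to C2 (3.8 → 5.8). Not NE.
(T, C2): Player 1 gets 3.2, best alternative 1.4; Player 2 gets 5.8, best alternative 3.8. No profitable deviation — NE.
(T, C3): Player 1 can switch to B (2.7 → 5.9). Not NE.
(B, C1): Player 1 can switch to T (4.7 → 6). Not NE.
(B, C2): Player 1 can switch to T (1.4 → 3.2). Not NE.
(B, C3): Player 1 gets 5.9, best alternative 2.7; Player 2 gets 5.4, best alternative 4.2. No profitable deviation — NE.

Pure-strategy Nash equilibria: (T, C2); (B, C3)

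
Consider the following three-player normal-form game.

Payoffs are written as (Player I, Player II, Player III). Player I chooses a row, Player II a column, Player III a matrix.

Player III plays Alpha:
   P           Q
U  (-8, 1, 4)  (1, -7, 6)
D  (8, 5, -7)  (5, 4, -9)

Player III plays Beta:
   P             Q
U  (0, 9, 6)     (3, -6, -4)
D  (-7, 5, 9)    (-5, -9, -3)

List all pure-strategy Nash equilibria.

Player I against (P, Alpha): payoffs -8, 8 → best response D.
Player I against (P, Beta): payoffs 0, -7 → best response U.
Player I against (Q, Alpha): payoffs 1, 5 → best response D.
Player I against (Q, Beta): payoffs 3, -5 → best response U.
Player II against (U, Alpha): payoffs 1, -7 → best response P.
Player II against (U, Beta): payoffs 9, -6 → best response P.
Player II against (D, Alpha): payoffs 5, 4 → best response P.
Player II against (D, Beta): payoffs 5, -9 → best response P.
Player III against (U, P): payoffs 4, 6 → best response Beta.
Player III against (U, Q): payoffs 6, -4 → best response Alpha.
Player III against (D, P): payoffs -7, 9 → best response Beta.
Player III against (D, Q): payoffs -9, -3 → best response Beta.
Mutual best responses: (U, P, Beta).

Pure NE: (U, P, Beta)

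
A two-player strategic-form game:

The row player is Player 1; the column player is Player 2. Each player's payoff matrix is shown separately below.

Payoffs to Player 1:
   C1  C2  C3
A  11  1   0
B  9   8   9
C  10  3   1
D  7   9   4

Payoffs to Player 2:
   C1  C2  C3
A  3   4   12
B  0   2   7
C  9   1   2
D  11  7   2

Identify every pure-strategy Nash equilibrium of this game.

Pure NE: (B, C3)

Player 1 against C1: payoffs 11, 9, 10, 7 → best response A.
Player 1 against C2: payoffs 1, 8, 3, 9 → best response D.
Player 1 against C3: payoffs 0, 9, 1, 4 → best response B.
Player 2 against A: payoffs 3, 4, 12 → best response C3.
Player 2 against B: payoffs 0, 2, 7 → best response C3.
Player 2 against C: payoffs 9, 1, 2 → best response C1.
Player 2 against D: payoffs 11, 7, 2 → best response C1.
Mutual best responses: (B, C3).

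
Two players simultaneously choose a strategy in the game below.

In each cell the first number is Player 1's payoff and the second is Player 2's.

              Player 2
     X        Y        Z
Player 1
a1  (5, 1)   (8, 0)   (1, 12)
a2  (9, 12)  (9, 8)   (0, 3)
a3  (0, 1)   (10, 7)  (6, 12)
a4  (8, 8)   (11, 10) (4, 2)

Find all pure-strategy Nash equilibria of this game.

Pure-strategy Nash equilibria: (a2, X), (a3, Z), (a4, Y)

Player 1 against X: payoffs 5, 9, 0, 8 → best response a2.
Player 1 against Y: payoffs 8, 9, 10, 11 → best response a4.
Player 1 against Z: payoffs 1, 0, 6, 4 → best response a3.
Player 2 against a1: payoffs 1, 0, 12 → best response Z.
Player 2 against a2: payoffs 12, 8, 3 → best response X.
Player 2 against a3: payoffs 1, 7, 12 → best response Z.
Player 2 against a4: payoffs 8, 10, 2 → best response Y.
Mutual best responses: (a2, X); (a3, Z); (a4, Y).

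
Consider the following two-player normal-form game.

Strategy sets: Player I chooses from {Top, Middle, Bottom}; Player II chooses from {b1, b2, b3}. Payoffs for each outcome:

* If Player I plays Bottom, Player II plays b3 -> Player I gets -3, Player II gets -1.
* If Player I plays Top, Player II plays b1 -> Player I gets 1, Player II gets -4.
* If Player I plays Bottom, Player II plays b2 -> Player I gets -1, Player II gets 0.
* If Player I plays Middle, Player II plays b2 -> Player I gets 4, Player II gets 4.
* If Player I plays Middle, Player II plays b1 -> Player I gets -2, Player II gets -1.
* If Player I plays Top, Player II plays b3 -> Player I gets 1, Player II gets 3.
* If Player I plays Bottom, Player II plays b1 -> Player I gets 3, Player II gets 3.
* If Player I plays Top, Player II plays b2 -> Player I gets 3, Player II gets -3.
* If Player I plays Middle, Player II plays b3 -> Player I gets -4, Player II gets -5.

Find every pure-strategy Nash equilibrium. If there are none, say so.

Pure-strategy Nash equilibria: (Top, b3) and (Middle, b2) and (Bottom, b1)

(Top, b1): Player I can switch to Bottom (1 → 3). Not NE.
(Top, b2): Player I can switch to Middle (3 → 4). Not NE.
(Top, b3): Player I gets 1, best alternative -3; Player II gets 3, best alternative -3. No profitable deviation — NE.
(Middle, b1): Player I can switch to Top (-2 → 1). Not NE.
(Middle, b2): Player I gets 4, best alternative 3; Player II gets 4, best alternative -1. No profitable deviation — NE.
(Middle, b3): Player I can switch to Top (-4 → 1). Not NE.
(Bottom, b1): Player I gets 3, best alternative 1; Player II gets 3, best alternative 0. No profitable deviation — NE.
(Bottom, b2): Player I can switch to Top (-1 → 3). Not NE.
(Bottom, b3): Player I can switch to Top (-3 → 1). Not NE.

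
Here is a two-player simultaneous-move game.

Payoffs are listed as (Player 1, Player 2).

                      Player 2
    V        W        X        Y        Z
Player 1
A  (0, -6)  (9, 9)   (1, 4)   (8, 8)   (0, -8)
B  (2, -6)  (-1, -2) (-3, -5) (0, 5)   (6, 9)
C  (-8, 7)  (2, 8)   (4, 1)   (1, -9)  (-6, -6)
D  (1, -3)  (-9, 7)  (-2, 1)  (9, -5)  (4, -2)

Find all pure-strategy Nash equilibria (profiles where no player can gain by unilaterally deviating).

Mark each player's best response to every combination of opponents' strategies; a profile where every player is best-responding is a pure Nash equilibrium.
Player 1 against V: payoffs 0, 2, -8, 1 → best response B.
Player 1 against W: payoffs 9, -1, 2, -9 → best response A.
Player 1 against X: payoffs 1, -3, 4, -2 → best response C.
Player 1 against Y: payoffs 8, 0, 1, 9 → best response D.
Player 1 against Z: payoffs 0, 6, -6, 4 → best response B.
Player 2 against A: payoffs -6, 9, 4, 8, -8 → best response W.
Player 2 against B: payoffs -6, -2, -5, 5, 9 → best response Z.
Player 2 against C: payoffs 7, 8, 1, -9, -6 → best response W.
Player 2 against D: payoffs -3, 7, 1, -5, -2 → best response W.
Mutual best responses: (A, W); (B, Z).

Pure-strategy Nash equilibria: (A, W); (B, Z)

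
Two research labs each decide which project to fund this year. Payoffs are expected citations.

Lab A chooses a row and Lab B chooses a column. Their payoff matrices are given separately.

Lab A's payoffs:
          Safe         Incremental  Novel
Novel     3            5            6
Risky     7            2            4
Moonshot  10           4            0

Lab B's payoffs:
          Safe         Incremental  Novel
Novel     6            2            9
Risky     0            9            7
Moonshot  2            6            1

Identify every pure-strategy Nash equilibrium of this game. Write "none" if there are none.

Pure NE: (Novel, Novel)

(Novel, Safe): Lab A can switch to Risky (3 → 7). Not NE.
(Novel, Incremental): Lab B can switch to Safe (2 → 6). Not NE.
(Novel, Novel): Lab A gets 6, best alternative 4; Lab B gets 9, best alternative 6. No profitable deviation — NE.
(Risky, Safe): Lab A can switch to Moonshot (7 → 10). Not NE.
(Risky, Incremental): Lab A can switch to Novel (2 → 5). Not NE.
(Risky, Novel): Lab A can switch to Novel (4 → 6). Not NE.
(Moonshot, Safe): Lab B can switch to Incremental (2 → 6). Not NE.
(The remaining 2 profiles each have a profitable deviation by the same check.)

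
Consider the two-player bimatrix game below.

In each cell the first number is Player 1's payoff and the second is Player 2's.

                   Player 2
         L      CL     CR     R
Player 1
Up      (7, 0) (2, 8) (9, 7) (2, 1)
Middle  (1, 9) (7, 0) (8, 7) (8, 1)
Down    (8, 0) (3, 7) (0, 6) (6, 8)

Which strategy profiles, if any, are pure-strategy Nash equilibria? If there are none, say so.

none

(Up, L): Player 1 can switch to Down (7 → 8). Not NE.
(Up, CL): Player 1 can switch to Middle (2 → 7). Not NE.
(Up, CR): Player 2 can switch to CL (7 → 8). Not NE.
(Up, R): Player 1 can switch to Middle (2 → 8). Not NE.
(Middle, L): Player 1 can switch to Up (1 → 7). Not NE.
(Middle, CL): Player 2 can switch to L (0 → 9). Not NE.
(Middle, CR): Player 1 can switch to Up (8 → 9). Not NE.
(Middle, R): Player 2 can switch to L (1 → 9). Not NE.
(Down, L): Player 2 can switch to CL (0 → 7). Not NE.
(Down, CL): Player 1 can switch to Middle (3 → 7). Not NE.
(Down, CR): Player 1 can switch to Up (0 → 9). Not NE.
(Down, R): Player 1 can switch to Middle (6 → 8). Not NE.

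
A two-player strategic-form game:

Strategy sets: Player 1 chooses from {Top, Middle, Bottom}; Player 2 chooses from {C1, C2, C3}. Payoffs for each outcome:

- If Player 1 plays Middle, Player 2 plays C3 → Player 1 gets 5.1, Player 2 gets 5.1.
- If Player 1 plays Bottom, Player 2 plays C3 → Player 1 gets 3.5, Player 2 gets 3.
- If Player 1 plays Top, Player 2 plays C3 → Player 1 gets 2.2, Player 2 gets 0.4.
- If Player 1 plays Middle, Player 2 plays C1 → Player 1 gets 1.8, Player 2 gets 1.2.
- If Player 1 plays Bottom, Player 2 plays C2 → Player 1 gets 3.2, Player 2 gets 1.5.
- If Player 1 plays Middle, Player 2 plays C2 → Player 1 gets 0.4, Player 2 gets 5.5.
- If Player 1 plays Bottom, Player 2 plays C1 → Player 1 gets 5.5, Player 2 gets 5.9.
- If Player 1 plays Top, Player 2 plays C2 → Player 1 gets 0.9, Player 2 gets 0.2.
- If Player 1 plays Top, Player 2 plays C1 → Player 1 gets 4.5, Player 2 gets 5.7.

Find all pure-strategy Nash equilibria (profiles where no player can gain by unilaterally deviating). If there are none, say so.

(Bottom, C1)

Mark each player's best response to every combination of opponents' strategies; a profile where every player is best-responding is a pure Nash equilibrium.
Player 1 against C1: payoffs 4.5, 1.8, 5.5 → best response Bottom.
Player 1 against C2: payoffs 0.9, 0.4, 3.2 → best response Bottom.
Player 1 against C3: payoffs 2.2, 5.1, 3.5 → best response Middle.
Player 2 against Top: payoffs 5.7, 0.2, 0.4 → best response C1.
Player 2 against Middle: payoffs 1.2, 5.5, 5.1 → best response C2.
Player 2 against Bottom: payoffs 5.9, 1.5, 3 → best response C1.
Mutual best responses: (Bottom, C1).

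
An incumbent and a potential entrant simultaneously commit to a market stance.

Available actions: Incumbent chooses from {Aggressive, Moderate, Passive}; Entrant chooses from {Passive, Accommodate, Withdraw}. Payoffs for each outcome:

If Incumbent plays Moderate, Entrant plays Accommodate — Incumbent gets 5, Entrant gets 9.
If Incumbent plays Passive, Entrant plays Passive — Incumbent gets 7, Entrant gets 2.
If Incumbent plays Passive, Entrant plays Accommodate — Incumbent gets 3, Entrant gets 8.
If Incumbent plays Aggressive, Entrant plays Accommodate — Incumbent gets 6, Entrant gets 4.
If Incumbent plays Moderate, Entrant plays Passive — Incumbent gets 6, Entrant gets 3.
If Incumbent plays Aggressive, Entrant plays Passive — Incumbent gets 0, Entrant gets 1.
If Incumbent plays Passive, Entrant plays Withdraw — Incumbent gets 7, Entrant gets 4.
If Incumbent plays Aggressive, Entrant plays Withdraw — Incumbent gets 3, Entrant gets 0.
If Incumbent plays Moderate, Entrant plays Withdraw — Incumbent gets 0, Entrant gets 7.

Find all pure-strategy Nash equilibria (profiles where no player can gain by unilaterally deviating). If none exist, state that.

Pure NE: (Aggressive, Accommodate)

For each player, find the best response to each opponent profile; mutual best responses are the pure NE.
Incumbent against Passive: payoffs 0, 6, 7 → best response Passive.
Incumbent against Accommodate: payoffs 6, 5, 3 → best response Aggressive.
Incumbent against Withdraw: payoffs 3, 0, 7 → best response Passive.
Entrant against Aggressive: payoffs 1, 4, 0 → best response Accommodate.
Entrant against Moderate: payoffs 3, 9, 7 → best response Accommodate.
Entrant against Passive: payoffs 2, 8, 4 → best response Accommodate.
Mutual best responses: (Aggressive, Accommodate).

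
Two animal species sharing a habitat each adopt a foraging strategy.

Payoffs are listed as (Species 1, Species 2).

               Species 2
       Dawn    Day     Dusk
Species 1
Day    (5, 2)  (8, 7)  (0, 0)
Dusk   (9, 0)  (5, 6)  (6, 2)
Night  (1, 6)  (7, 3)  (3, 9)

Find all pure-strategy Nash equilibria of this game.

Mark each player's best response to every combination of opponents' strategies; a profile where every player is best-responding is a pure Nash equilibrium.
Species 1 against Dawn: payoffs 5, 9, 1 → best response Dusk.
Species 1 against Day: payoffs 8, 5, 7 → best response Day.
Species 1 against Dusk: payoffs 0, 6, 3 → best response Dusk.
Species 2 against Day: payoffs 2, 7, 0 → best response Day.
Species 2 against Dusk: payoffs 0, 6, 2 → best response Day.
Species 2 against Night: payoffs 6, 3, 9 → best response Dusk.
Mutual best responses: (Day, Day).

Pure NE: (Day, Day)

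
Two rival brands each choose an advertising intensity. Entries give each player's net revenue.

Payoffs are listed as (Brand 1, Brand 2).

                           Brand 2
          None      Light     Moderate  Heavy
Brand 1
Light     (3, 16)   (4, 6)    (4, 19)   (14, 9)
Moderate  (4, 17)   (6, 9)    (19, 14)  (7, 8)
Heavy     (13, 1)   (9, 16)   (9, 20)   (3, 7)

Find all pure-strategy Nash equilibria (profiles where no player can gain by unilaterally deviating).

For each player, find the best response to each opponent profile; mutual best responses are the pure NE.
Brand 1 against None: payoffs 3, 4, 13 → best response Heavy.
Brand 1 against Light: payoffs 4, 6, 9 → best response Heavy.
Brand 1 against Moderate: payoffs 4, 19, 9 → best response Moderate.
Brand 1 against Heavy: payoffs 14, 7, 3 → best response Light.
Brand 2 against Light: payoffs 16, 6, 19, 9 → best response Moderate.
Brand 2 against Moderate: payoffs 17, 9, 14, 8 → best response None.
Brand 2 against Heavy: payoffs 1, 16, 20, 7 → best response Moderate.
No profile is a mutual best response for all players.

No pure-strategy Nash equilibrium.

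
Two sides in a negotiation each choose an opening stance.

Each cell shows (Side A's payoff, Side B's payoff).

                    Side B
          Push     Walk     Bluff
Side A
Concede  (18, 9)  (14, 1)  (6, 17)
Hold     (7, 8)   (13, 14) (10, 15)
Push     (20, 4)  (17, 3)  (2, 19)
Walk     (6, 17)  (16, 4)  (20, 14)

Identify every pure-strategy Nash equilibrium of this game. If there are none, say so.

(Concede, Push): Side A can switch to Push (18 → 20). Not NE.
(Concede, Walk): Side A can switch to Push (14 → 17). Not NE.
(Concede, Bluff): Side A can switch to Hold (6 → 10). Not NE.
(Hold, Push): Side A can switch to Concede (7 → 18). Not NE.
(Hold, Walk): Side A can switch to Concede (13 → 14). Not NE.
(Hold, Bluff): Side A can switch to Walk (10 → 20). Not NE.
(Push, Push): Side B can switch to Bluff (4 → 19). Not NE.
(Push, Walk): Side B can switch to Push (3 → 4). Not NE.
(The remaining 4 profiles each have a profitable deviation by the same check.)

none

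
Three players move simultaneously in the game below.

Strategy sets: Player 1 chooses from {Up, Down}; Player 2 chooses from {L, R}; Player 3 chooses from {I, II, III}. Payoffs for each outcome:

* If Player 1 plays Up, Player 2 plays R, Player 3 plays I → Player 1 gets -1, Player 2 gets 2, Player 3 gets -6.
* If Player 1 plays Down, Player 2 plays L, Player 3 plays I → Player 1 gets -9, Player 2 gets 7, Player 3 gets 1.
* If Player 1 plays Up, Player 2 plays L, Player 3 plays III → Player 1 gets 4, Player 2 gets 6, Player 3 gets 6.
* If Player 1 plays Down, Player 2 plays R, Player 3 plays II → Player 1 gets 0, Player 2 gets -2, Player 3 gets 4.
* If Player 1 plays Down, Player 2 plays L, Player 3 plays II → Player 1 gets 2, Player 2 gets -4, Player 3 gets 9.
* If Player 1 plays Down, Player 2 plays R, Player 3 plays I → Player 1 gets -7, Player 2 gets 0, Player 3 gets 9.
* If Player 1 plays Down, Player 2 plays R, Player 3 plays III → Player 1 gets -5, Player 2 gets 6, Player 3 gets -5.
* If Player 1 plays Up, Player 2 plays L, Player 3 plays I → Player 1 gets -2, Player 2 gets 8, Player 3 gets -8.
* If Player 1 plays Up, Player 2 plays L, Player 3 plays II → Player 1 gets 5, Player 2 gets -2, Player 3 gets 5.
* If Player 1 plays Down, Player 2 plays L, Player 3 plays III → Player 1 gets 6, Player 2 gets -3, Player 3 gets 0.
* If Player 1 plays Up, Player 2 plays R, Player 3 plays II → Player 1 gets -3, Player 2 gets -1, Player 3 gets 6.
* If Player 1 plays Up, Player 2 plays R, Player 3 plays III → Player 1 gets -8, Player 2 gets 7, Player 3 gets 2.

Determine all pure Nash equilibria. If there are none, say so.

No pure-strategy Nash equilibrium.

(Up, L, I): Player 3 can switch to II (-8 → 5). Not NE.
(Up, L, II): Player 2 can switch to R (-2 → -1). Not NE.
(Up, L, III): Player 1 can switch to Down (4 → 6). Not NE.
(Up, R, I): Player 2 can switch to L (2 → 8). Not NE.
(Up, R, II): Player 1 can switch to Down (-3 → 0). Not NE.
(Up, R, III): Player 1 can switch to Down (-8 → -5). Not NE.
(The remaining 6 profiles each have a profitable deviation by the same check.)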